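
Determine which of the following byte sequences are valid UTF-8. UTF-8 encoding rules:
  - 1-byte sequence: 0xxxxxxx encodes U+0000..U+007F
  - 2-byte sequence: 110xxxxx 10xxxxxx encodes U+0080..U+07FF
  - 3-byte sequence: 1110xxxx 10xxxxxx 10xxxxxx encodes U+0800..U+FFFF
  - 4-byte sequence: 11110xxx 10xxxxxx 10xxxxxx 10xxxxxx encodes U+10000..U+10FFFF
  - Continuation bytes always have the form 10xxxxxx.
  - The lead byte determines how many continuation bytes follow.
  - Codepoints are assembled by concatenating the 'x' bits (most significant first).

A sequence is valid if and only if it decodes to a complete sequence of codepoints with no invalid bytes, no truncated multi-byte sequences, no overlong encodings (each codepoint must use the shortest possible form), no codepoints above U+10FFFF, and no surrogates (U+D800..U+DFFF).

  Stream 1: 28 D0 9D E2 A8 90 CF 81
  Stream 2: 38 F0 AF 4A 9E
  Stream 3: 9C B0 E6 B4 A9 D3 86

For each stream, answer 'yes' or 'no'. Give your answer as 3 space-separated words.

Stream 1: decodes cleanly. VALID
Stream 2: error at byte offset 3. INVALID
Stream 3: error at byte offset 0. INVALID

Answer: yes no no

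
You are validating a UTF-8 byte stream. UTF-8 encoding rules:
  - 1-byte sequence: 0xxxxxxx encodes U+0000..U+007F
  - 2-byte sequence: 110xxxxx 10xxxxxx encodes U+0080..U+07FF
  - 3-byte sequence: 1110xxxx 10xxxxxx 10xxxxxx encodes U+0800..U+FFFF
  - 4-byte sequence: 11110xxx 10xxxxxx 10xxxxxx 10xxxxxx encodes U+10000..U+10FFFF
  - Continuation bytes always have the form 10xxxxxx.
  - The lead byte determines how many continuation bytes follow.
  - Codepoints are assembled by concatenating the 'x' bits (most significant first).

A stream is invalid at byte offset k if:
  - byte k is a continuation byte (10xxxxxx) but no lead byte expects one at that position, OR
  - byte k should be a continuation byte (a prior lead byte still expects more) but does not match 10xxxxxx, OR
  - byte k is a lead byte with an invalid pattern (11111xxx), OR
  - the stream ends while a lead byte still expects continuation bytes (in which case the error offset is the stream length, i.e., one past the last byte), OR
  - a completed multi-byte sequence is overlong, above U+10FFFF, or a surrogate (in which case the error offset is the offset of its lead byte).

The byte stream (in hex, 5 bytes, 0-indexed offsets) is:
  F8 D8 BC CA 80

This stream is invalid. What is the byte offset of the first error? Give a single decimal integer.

Answer: 0

Derivation:
Byte[0]=F8: INVALID lead byte (not 0xxx/110x/1110/11110)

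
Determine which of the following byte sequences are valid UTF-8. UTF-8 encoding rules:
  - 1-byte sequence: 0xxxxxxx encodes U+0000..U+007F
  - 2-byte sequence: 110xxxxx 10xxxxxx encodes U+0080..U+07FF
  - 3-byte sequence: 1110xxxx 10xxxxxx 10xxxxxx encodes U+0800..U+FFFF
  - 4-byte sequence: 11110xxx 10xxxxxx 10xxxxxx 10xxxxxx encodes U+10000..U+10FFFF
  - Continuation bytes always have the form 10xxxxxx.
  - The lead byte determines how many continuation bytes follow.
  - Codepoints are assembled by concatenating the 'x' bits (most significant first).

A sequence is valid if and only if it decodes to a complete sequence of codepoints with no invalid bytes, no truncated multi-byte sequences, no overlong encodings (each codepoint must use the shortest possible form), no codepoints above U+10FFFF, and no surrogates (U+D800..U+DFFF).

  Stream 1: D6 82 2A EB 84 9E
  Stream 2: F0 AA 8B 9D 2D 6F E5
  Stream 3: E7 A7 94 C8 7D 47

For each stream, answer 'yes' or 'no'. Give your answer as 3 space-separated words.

Answer: yes no no

Derivation:
Stream 1: decodes cleanly. VALID
Stream 2: error at byte offset 7. INVALID
Stream 3: error at byte offset 4. INVALID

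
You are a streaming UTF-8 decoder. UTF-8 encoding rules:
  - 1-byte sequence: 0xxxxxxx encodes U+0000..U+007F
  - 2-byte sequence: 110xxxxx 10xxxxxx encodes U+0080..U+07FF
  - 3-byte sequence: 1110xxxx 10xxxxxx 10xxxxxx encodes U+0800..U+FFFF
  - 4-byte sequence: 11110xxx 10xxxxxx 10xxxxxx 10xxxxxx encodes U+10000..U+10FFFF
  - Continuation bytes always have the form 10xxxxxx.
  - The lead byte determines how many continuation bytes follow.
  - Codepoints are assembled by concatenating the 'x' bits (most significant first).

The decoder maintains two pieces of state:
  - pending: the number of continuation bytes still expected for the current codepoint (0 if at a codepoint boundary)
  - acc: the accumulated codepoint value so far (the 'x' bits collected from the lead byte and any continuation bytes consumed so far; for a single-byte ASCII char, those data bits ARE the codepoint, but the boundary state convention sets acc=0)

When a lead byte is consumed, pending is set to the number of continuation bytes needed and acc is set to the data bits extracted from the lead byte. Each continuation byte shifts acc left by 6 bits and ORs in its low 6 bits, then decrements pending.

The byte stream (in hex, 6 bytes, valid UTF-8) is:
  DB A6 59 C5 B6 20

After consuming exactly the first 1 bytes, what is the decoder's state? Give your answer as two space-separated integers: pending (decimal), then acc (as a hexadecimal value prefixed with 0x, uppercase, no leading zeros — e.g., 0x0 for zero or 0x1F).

Byte[0]=DB: 2-byte lead. pending=1, acc=0x1B

Answer: 1 0x1B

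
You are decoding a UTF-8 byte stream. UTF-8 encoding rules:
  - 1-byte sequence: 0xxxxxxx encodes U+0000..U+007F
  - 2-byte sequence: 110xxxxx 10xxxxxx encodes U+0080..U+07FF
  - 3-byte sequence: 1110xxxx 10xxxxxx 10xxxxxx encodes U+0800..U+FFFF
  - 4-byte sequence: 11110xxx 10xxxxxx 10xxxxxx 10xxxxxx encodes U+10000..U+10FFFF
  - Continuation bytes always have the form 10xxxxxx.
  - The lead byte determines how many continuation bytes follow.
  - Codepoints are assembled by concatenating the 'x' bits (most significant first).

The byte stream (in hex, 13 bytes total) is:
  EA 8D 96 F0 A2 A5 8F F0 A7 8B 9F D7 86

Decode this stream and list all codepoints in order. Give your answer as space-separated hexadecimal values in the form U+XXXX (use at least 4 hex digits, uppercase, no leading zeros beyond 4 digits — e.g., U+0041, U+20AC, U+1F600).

Byte[0]=EA: 3-byte lead, need 2 cont bytes. acc=0xA
Byte[1]=8D: continuation. acc=(acc<<6)|0x0D=0x28D
Byte[2]=96: continuation. acc=(acc<<6)|0x16=0xA356
Completed: cp=U+A356 (starts at byte 0)
Byte[3]=F0: 4-byte lead, need 3 cont bytes. acc=0x0
Byte[4]=A2: continuation. acc=(acc<<6)|0x22=0x22
Byte[5]=A5: continuation. acc=(acc<<6)|0x25=0x8A5
Byte[6]=8F: continuation. acc=(acc<<6)|0x0F=0x2294F
Completed: cp=U+2294F (starts at byte 3)
Byte[7]=F0: 4-byte lead, need 3 cont bytes. acc=0x0
Byte[8]=A7: continuation. acc=(acc<<6)|0x27=0x27
Byte[9]=8B: continuation. acc=(acc<<6)|0x0B=0x9CB
Byte[10]=9F: continuation. acc=(acc<<6)|0x1F=0x272DF
Completed: cp=U+272DF (starts at byte 7)
Byte[11]=D7: 2-byte lead, need 1 cont bytes. acc=0x17
Byte[12]=86: continuation. acc=(acc<<6)|0x06=0x5C6
Completed: cp=U+05C6 (starts at byte 11)

Answer: U+A356 U+2294F U+272DF U+05C6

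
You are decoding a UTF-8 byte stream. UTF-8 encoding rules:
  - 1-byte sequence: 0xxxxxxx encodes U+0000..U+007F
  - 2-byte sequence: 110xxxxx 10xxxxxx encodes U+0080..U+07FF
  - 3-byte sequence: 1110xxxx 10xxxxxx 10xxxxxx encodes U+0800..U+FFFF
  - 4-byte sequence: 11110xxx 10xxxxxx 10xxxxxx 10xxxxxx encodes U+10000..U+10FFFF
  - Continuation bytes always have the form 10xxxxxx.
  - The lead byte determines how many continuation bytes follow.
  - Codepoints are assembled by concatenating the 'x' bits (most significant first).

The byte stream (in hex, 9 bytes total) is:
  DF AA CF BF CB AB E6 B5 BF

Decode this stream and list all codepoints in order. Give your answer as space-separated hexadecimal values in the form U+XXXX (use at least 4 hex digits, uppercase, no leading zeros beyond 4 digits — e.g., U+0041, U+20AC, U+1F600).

Answer: U+07EA U+03FF U+02EB U+6D7F

Derivation:
Byte[0]=DF: 2-byte lead, need 1 cont bytes. acc=0x1F
Byte[1]=AA: continuation. acc=(acc<<6)|0x2A=0x7EA
Completed: cp=U+07EA (starts at byte 0)
Byte[2]=CF: 2-byte lead, need 1 cont bytes. acc=0xF
Byte[3]=BF: continuation. acc=(acc<<6)|0x3F=0x3FF
Completed: cp=U+03FF (starts at byte 2)
Byte[4]=CB: 2-byte lead, need 1 cont bytes. acc=0xB
Byte[5]=AB: continuation. acc=(acc<<6)|0x2B=0x2EB
Completed: cp=U+02EB (starts at byte 4)
Byte[6]=E6: 3-byte lead, need 2 cont bytes. acc=0x6
Byte[7]=B5: continuation. acc=(acc<<6)|0x35=0x1B5
Byte[8]=BF: continuation. acc=(acc<<6)|0x3F=0x6D7F
Completed: cp=U+6D7F (starts at byte 6)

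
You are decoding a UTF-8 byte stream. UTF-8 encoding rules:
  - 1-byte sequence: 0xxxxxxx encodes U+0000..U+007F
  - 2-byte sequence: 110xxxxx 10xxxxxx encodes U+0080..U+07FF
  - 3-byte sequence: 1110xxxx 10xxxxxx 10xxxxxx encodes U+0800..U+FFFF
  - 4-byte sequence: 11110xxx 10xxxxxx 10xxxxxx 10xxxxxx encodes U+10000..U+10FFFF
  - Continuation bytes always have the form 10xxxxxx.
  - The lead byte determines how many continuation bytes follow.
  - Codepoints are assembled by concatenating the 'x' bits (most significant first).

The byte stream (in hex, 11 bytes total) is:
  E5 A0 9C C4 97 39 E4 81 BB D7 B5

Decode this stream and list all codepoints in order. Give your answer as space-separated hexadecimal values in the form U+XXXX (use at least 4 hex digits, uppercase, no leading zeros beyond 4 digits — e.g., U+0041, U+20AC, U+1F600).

Answer: U+581C U+0117 U+0039 U+407B U+05F5

Derivation:
Byte[0]=E5: 3-byte lead, need 2 cont bytes. acc=0x5
Byte[1]=A0: continuation. acc=(acc<<6)|0x20=0x160
Byte[2]=9C: continuation. acc=(acc<<6)|0x1C=0x581C
Completed: cp=U+581C (starts at byte 0)
Byte[3]=C4: 2-byte lead, need 1 cont bytes. acc=0x4
Byte[4]=97: continuation. acc=(acc<<6)|0x17=0x117
Completed: cp=U+0117 (starts at byte 3)
Byte[5]=39: 1-byte ASCII. cp=U+0039
Byte[6]=E4: 3-byte lead, need 2 cont bytes. acc=0x4
Byte[7]=81: continuation. acc=(acc<<6)|0x01=0x101
Byte[8]=BB: continuation. acc=(acc<<6)|0x3B=0x407B
Completed: cp=U+407B (starts at byte 6)
Byte[9]=D7: 2-byte lead, need 1 cont bytes. acc=0x17
Byte[10]=B5: continuation. acc=(acc<<6)|0x35=0x5F5
Completed: cp=U+05F5 (starts at byte 9)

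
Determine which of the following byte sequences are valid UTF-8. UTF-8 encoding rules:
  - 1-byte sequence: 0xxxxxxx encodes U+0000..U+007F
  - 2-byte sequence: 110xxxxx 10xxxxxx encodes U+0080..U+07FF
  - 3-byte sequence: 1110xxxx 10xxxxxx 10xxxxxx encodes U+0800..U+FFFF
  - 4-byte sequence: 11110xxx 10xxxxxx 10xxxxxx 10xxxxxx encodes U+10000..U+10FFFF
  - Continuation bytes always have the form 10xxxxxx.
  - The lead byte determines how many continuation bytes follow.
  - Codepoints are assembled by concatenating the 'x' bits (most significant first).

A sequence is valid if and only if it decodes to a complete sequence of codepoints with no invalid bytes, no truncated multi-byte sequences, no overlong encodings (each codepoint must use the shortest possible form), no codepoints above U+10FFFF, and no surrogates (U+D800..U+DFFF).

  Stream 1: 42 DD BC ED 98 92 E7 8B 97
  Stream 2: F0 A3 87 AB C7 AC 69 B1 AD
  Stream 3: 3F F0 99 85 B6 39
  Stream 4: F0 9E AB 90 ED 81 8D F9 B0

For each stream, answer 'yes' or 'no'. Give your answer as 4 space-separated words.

Stream 1: decodes cleanly. VALID
Stream 2: error at byte offset 7. INVALID
Stream 3: decodes cleanly. VALID
Stream 4: error at byte offset 7. INVALID

Answer: yes no yes no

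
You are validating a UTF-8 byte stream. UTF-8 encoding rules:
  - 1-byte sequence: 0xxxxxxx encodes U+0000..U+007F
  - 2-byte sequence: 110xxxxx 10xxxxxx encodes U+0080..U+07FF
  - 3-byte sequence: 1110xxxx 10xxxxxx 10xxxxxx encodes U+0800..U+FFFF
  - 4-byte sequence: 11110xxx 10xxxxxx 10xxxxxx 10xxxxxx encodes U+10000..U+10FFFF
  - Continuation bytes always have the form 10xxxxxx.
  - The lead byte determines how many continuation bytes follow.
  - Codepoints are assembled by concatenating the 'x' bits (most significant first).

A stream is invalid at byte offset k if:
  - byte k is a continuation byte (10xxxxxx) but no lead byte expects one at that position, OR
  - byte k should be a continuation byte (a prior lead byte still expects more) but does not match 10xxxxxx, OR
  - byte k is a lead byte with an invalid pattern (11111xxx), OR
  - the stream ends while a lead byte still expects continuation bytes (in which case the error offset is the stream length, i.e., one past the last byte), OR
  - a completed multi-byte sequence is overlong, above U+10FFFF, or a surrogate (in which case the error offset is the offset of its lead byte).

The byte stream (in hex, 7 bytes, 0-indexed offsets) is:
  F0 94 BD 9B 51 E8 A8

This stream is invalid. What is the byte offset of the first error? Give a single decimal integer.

Byte[0]=F0: 4-byte lead, need 3 cont bytes. acc=0x0
Byte[1]=94: continuation. acc=(acc<<6)|0x14=0x14
Byte[2]=BD: continuation. acc=(acc<<6)|0x3D=0x53D
Byte[3]=9B: continuation. acc=(acc<<6)|0x1B=0x14F5B
Completed: cp=U+14F5B (starts at byte 0)
Byte[4]=51: 1-byte ASCII. cp=U+0051
Byte[5]=E8: 3-byte lead, need 2 cont bytes. acc=0x8
Byte[6]=A8: continuation. acc=(acc<<6)|0x28=0x228
Byte[7]: stream ended, expected continuation. INVALID

Answer: 7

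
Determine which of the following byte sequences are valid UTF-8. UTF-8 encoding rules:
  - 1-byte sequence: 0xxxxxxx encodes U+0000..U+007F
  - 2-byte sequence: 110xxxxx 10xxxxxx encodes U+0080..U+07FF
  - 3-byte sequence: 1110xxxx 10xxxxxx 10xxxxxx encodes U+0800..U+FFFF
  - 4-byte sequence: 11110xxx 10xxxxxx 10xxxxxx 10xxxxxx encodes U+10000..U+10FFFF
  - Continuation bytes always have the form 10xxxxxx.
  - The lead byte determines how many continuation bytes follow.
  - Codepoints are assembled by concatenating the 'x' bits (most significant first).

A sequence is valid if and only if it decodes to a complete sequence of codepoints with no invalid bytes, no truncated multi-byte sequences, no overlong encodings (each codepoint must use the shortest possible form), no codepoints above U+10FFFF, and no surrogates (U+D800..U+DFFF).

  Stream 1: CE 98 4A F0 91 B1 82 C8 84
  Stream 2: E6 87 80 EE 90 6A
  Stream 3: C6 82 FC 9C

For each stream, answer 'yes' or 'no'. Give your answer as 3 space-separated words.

Stream 1: decodes cleanly. VALID
Stream 2: error at byte offset 5. INVALID
Stream 3: error at byte offset 2. INVALID

Answer: yes no no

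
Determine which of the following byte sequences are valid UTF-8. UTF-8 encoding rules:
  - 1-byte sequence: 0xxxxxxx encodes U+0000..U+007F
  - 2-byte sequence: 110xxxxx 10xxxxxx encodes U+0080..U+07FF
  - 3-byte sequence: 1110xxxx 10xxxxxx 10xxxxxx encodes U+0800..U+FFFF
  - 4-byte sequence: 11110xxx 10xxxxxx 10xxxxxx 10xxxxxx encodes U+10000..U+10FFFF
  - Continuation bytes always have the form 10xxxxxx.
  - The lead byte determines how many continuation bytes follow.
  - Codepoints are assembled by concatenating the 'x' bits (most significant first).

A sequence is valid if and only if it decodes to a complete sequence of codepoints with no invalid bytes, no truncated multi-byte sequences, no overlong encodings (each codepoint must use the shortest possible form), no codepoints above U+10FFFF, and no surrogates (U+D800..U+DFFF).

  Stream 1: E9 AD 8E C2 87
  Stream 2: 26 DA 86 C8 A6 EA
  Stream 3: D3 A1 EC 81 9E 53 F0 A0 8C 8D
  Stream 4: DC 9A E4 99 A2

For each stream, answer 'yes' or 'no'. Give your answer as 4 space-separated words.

Answer: yes no yes yes

Derivation:
Stream 1: decodes cleanly. VALID
Stream 2: error at byte offset 6. INVALID
Stream 3: decodes cleanly. VALID
Stream 4: decodes cleanly. VALID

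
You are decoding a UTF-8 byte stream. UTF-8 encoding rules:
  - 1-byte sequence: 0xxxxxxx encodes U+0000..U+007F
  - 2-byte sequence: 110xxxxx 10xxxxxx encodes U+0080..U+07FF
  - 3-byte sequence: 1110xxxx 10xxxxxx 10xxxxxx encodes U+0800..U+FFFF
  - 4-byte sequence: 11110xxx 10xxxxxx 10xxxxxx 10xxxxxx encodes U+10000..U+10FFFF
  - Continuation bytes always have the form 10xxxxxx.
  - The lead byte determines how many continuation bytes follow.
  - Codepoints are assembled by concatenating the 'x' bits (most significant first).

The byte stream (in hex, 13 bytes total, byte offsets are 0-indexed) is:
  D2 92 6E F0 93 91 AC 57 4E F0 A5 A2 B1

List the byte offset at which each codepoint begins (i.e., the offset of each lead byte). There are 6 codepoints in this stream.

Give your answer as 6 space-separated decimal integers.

Byte[0]=D2: 2-byte lead, need 1 cont bytes. acc=0x12
Byte[1]=92: continuation. acc=(acc<<6)|0x12=0x492
Completed: cp=U+0492 (starts at byte 0)
Byte[2]=6E: 1-byte ASCII. cp=U+006E
Byte[3]=F0: 4-byte lead, need 3 cont bytes. acc=0x0
Byte[4]=93: continuation. acc=(acc<<6)|0x13=0x13
Byte[5]=91: continuation. acc=(acc<<6)|0x11=0x4D1
Byte[6]=AC: continuation. acc=(acc<<6)|0x2C=0x1346C
Completed: cp=U+1346C (starts at byte 3)
Byte[7]=57: 1-byte ASCII. cp=U+0057
Byte[8]=4E: 1-byte ASCII. cp=U+004E
Byte[9]=F0: 4-byte lead, need 3 cont bytes. acc=0x0
Byte[10]=A5: continuation. acc=(acc<<6)|0x25=0x25
Byte[11]=A2: continuation. acc=(acc<<6)|0x22=0x962
Byte[12]=B1: continuation. acc=(acc<<6)|0x31=0x258B1
Completed: cp=U+258B1 (starts at byte 9)

Answer: 0 2 3 7 8 9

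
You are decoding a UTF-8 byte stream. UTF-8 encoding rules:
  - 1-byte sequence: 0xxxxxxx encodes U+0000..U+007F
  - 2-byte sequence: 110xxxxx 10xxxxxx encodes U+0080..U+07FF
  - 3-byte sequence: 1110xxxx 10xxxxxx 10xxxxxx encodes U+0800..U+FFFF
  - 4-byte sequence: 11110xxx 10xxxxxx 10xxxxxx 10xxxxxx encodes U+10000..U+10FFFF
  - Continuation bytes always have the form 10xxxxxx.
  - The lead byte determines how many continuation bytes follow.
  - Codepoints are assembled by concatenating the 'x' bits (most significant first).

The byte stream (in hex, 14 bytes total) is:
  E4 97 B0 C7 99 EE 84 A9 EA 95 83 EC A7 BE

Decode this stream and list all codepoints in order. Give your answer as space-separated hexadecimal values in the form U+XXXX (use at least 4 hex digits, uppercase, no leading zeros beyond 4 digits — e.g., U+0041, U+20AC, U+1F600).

Byte[0]=E4: 3-byte lead, need 2 cont bytes. acc=0x4
Byte[1]=97: continuation. acc=(acc<<6)|0x17=0x117
Byte[2]=B0: continuation. acc=(acc<<6)|0x30=0x45F0
Completed: cp=U+45F0 (starts at byte 0)
Byte[3]=C7: 2-byte lead, need 1 cont bytes. acc=0x7
Byte[4]=99: continuation. acc=(acc<<6)|0x19=0x1D9
Completed: cp=U+01D9 (starts at byte 3)
Byte[5]=EE: 3-byte lead, need 2 cont bytes. acc=0xE
Byte[6]=84: continuation. acc=(acc<<6)|0x04=0x384
Byte[7]=A9: continuation. acc=(acc<<6)|0x29=0xE129
Completed: cp=U+E129 (starts at byte 5)
Byte[8]=EA: 3-byte lead, need 2 cont bytes. acc=0xA
Byte[9]=95: continuation. acc=(acc<<6)|0x15=0x295
Byte[10]=83: continuation. acc=(acc<<6)|0x03=0xA543
Completed: cp=U+A543 (starts at byte 8)
Byte[11]=EC: 3-byte lead, need 2 cont bytes. acc=0xC
Byte[12]=A7: continuation. acc=(acc<<6)|0x27=0x327
Byte[13]=BE: continuation. acc=(acc<<6)|0x3E=0xC9FE
Completed: cp=U+C9FE (starts at byte 11)

Answer: U+45F0 U+01D9 U+E129 U+A543 U+C9FE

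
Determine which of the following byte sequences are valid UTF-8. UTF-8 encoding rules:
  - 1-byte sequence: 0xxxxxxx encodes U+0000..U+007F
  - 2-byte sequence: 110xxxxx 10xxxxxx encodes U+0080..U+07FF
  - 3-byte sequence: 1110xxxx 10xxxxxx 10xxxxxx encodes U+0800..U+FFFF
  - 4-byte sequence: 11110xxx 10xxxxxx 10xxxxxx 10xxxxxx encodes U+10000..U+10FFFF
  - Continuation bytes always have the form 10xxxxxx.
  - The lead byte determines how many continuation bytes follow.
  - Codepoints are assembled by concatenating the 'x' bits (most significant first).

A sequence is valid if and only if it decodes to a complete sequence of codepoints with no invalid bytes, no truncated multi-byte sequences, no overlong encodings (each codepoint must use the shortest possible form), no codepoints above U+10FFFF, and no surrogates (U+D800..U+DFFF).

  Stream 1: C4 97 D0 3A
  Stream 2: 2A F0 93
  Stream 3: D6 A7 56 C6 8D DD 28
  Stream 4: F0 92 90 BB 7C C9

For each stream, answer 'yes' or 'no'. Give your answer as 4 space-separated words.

Stream 1: error at byte offset 3. INVALID
Stream 2: error at byte offset 3. INVALID
Stream 3: error at byte offset 6. INVALID
Stream 4: error at byte offset 6. INVALID

Answer: no no no no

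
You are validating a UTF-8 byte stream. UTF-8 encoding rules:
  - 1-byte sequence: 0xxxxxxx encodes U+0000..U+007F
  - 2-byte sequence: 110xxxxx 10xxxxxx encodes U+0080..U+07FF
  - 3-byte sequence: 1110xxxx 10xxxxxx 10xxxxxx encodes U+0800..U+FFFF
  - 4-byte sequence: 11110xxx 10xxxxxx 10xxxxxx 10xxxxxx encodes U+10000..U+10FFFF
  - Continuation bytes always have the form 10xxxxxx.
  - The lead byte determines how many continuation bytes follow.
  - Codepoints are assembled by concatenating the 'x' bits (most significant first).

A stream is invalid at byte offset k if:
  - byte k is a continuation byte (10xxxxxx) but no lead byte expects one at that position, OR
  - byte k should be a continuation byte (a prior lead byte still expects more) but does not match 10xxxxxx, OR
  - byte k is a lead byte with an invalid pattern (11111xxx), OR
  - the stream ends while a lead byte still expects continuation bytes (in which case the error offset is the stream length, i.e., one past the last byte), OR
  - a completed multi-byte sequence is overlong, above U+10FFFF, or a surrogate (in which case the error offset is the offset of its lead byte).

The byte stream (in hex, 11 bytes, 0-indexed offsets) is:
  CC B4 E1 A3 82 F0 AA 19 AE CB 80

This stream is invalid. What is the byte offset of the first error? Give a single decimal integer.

Answer: 7

Derivation:
Byte[0]=CC: 2-byte lead, need 1 cont bytes. acc=0xC
Byte[1]=B4: continuation. acc=(acc<<6)|0x34=0x334
Completed: cp=U+0334 (starts at byte 0)
Byte[2]=E1: 3-byte lead, need 2 cont bytes. acc=0x1
Byte[3]=A3: continuation. acc=(acc<<6)|0x23=0x63
Byte[4]=82: continuation. acc=(acc<<6)|0x02=0x18C2
Completed: cp=U+18C2 (starts at byte 2)
Byte[5]=F0: 4-byte lead, need 3 cont bytes. acc=0x0
Byte[6]=AA: continuation. acc=(acc<<6)|0x2A=0x2A
Byte[7]=19: expected 10xxxxxx continuation. INVALID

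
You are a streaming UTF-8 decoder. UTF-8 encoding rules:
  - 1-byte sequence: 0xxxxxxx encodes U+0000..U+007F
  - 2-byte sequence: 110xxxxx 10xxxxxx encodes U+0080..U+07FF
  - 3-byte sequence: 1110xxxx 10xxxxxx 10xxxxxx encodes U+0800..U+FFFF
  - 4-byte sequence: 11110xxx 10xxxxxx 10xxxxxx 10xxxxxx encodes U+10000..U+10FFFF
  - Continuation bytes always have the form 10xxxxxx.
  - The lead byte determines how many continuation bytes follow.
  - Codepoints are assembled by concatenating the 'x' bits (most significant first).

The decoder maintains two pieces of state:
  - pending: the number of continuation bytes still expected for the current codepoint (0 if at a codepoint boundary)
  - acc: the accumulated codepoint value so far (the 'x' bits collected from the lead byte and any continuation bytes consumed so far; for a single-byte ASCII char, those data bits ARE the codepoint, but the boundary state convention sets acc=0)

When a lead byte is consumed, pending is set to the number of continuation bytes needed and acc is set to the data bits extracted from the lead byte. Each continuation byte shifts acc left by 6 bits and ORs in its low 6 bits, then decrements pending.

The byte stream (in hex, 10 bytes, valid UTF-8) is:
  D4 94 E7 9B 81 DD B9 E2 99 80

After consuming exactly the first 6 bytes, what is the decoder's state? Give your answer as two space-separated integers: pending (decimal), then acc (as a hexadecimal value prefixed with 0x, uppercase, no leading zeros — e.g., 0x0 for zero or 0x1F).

Answer: 1 0x1D

Derivation:
Byte[0]=D4: 2-byte lead. pending=1, acc=0x14
Byte[1]=94: continuation. acc=(acc<<6)|0x14=0x514, pending=0
Byte[2]=E7: 3-byte lead. pending=2, acc=0x7
Byte[3]=9B: continuation. acc=(acc<<6)|0x1B=0x1DB, pending=1
Byte[4]=81: continuation. acc=(acc<<6)|0x01=0x76C1, pending=0
Byte[5]=DD: 2-byte lead. pending=1, acc=0x1D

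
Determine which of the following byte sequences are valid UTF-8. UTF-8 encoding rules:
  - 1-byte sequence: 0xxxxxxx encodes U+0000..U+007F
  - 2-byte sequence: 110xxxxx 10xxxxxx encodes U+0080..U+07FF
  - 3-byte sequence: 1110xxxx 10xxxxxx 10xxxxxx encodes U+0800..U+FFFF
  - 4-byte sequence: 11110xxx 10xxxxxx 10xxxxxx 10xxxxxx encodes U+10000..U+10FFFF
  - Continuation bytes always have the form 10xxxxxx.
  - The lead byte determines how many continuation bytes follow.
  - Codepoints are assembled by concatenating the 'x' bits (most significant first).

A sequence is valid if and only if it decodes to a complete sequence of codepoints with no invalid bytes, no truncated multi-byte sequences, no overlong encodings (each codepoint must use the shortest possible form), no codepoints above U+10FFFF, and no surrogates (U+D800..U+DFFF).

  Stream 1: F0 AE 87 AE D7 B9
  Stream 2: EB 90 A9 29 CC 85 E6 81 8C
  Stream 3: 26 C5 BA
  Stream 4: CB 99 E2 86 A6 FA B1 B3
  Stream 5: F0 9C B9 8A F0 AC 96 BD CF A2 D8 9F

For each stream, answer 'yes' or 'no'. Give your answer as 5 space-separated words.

Answer: yes yes yes no yes

Derivation:
Stream 1: decodes cleanly. VALID
Stream 2: decodes cleanly. VALID
Stream 3: decodes cleanly. VALID
Stream 4: error at byte offset 5. INVALID
Stream 5: decodes cleanly. VALID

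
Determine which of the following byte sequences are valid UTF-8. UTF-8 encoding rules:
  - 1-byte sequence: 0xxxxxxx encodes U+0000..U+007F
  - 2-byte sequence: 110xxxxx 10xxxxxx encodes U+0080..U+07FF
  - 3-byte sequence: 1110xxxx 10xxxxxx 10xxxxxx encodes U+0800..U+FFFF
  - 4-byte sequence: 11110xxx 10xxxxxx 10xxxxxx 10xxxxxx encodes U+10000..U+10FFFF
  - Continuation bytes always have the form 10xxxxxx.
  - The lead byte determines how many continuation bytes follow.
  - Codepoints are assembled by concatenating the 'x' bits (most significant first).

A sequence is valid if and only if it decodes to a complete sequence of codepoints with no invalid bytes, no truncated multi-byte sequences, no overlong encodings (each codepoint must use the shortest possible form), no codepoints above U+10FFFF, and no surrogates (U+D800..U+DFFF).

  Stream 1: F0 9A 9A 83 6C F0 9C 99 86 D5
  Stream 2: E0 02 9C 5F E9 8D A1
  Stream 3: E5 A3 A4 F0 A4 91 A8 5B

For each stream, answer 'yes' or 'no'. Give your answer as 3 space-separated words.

Answer: no no yes

Derivation:
Stream 1: error at byte offset 10. INVALID
Stream 2: error at byte offset 1. INVALID
Stream 3: decodes cleanly. VALID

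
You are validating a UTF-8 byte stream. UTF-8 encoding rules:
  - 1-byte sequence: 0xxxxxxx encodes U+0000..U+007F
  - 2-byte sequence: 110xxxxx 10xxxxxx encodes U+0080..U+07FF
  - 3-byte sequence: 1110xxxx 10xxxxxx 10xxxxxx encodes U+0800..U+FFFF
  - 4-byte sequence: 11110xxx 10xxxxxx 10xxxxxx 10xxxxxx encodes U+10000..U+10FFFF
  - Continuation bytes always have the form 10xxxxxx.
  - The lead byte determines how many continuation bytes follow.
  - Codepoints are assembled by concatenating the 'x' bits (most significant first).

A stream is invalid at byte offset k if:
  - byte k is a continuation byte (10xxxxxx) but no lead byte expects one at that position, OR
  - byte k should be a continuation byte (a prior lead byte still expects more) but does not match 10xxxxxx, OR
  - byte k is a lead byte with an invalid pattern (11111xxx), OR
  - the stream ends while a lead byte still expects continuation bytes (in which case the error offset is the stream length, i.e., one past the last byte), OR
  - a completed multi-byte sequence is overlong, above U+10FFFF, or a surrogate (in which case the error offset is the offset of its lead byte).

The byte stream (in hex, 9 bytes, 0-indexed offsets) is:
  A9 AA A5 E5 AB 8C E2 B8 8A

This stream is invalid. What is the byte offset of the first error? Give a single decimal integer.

Answer: 0

Derivation:
Byte[0]=A9: INVALID lead byte (not 0xxx/110x/1110/11110)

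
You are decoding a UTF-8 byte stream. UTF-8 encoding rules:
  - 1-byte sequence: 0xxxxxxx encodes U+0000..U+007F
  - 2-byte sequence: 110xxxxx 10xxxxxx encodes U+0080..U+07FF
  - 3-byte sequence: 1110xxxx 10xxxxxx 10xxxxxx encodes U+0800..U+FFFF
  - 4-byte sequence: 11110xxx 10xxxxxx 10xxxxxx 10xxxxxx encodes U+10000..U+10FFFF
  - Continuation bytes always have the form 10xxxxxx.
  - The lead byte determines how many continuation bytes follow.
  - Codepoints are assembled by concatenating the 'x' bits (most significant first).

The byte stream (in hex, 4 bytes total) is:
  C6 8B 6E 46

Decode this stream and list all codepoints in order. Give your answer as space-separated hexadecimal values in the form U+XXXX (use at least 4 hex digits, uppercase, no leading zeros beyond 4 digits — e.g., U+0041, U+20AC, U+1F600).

Byte[0]=C6: 2-byte lead, need 1 cont bytes. acc=0x6
Byte[1]=8B: continuation. acc=(acc<<6)|0x0B=0x18B
Completed: cp=U+018B (starts at byte 0)
Byte[2]=6E: 1-byte ASCII. cp=U+006E
Byte[3]=46: 1-byte ASCII. cp=U+0046

Answer: U+018B U+006E U+0046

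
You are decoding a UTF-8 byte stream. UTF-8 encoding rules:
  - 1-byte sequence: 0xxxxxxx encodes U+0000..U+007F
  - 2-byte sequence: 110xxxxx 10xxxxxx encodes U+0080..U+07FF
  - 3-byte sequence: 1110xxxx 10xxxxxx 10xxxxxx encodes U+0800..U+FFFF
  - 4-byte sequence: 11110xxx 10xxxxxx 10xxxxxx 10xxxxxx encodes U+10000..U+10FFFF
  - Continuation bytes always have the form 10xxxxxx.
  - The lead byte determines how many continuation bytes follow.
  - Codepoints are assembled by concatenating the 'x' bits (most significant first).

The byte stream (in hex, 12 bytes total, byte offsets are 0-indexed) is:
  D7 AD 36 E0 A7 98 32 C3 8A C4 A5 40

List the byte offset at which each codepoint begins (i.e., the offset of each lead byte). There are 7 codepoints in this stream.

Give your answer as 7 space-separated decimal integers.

Byte[0]=D7: 2-byte lead, need 1 cont bytes. acc=0x17
Byte[1]=AD: continuation. acc=(acc<<6)|0x2D=0x5ED
Completed: cp=U+05ED (starts at byte 0)
Byte[2]=36: 1-byte ASCII. cp=U+0036
Byte[3]=E0: 3-byte lead, need 2 cont bytes. acc=0x0
Byte[4]=A7: continuation. acc=(acc<<6)|0x27=0x27
Byte[5]=98: continuation. acc=(acc<<6)|0x18=0x9D8
Completed: cp=U+09D8 (starts at byte 3)
Byte[6]=32: 1-byte ASCII. cp=U+0032
Byte[7]=C3: 2-byte lead, need 1 cont bytes. acc=0x3
Byte[8]=8A: continuation. acc=(acc<<6)|0x0A=0xCA
Completed: cp=U+00CA (starts at byte 7)
Byte[9]=C4: 2-byte lead, need 1 cont bytes. acc=0x4
Byte[10]=A5: continuation. acc=(acc<<6)|0x25=0x125
Completed: cp=U+0125 (starts at byte 9)
Byte[11]=40: 1-byte ASCII. cp=U+0040

Answer: 0 2 3 6 7 9 11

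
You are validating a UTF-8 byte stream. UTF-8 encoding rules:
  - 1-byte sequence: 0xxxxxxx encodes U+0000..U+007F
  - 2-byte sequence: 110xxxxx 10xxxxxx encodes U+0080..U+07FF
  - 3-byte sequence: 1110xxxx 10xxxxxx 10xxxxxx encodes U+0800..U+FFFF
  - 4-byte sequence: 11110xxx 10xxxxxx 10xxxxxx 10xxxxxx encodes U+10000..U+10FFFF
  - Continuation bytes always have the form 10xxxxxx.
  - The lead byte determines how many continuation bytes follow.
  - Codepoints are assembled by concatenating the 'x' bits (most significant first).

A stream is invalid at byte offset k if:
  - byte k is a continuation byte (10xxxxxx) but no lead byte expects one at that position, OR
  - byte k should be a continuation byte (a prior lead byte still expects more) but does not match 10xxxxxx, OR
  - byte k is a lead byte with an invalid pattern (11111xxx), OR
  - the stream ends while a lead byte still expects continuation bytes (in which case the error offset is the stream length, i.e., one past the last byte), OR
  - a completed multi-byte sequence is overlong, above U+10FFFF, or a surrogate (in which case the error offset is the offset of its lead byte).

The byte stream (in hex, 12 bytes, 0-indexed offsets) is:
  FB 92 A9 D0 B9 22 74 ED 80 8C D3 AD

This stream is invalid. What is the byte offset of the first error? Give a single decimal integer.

Answer: 0

Derivation:
Byte[0]=FB: INVALID lead byte (not 0xxx/110x/1110/11110)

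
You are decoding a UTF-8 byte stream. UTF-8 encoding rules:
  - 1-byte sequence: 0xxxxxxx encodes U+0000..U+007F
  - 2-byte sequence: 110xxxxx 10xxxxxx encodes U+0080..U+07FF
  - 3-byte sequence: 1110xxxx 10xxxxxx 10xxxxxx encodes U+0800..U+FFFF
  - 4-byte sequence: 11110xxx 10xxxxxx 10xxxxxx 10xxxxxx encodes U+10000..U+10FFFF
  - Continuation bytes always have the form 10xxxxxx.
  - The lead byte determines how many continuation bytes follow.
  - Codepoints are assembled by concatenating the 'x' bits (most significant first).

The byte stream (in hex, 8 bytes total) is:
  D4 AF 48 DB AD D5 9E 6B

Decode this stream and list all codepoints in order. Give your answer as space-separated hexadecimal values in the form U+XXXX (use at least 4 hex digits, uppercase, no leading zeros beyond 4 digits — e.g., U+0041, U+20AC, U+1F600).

Answer: U+052F U+0048 U+06ED U+055E U+006B

Derivation:
Byte[0]=D4: 2-byte lead, need 1 cont bytes. acc=0x14
Byte[1]=AF: continuation. acc=(acc<<6)|0x2F=0x52F
Completed: cp=U+052F (starts at byte 0)
Byte[2]=48: 1-byte ASCII. cp=U+0048
Byte[3]=DB: 2-byte lead, need 1 cont bytes. acc=0x1B
Byte[4]=AD: continuation. acc=(acc<<6)|0x2D=0x6ED
Completed: cp=U+06ED (starts at byte 3)
Byte[5]=D5: 2-byte lead, need 1 cont bytes. acc=0x15
Byte[6]=9E: continuation. acc=(acc<<6)|0x1E=0x55E
Completed: cp=U+055E (starts at byte 5)
Byte[7]=6B: 1-byte ASCII. cp=U+006B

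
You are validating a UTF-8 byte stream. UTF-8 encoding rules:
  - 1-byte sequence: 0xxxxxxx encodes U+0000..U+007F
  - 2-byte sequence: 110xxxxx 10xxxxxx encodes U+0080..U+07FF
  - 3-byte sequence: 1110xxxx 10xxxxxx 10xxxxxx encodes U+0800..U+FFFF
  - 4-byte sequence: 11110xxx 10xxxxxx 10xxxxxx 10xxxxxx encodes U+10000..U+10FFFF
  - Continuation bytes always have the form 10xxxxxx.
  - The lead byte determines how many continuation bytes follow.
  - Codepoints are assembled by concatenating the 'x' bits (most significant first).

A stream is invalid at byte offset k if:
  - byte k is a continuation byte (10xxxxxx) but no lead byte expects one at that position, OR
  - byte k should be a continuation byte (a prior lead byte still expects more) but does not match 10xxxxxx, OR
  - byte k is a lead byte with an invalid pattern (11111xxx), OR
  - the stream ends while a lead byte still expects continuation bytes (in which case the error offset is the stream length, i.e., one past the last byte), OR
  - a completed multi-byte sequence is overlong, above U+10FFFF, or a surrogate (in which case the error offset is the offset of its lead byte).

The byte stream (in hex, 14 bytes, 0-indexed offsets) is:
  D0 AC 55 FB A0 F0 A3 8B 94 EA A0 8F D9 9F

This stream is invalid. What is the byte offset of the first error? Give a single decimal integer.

Answer: 3

Derivation:
Byte[0]=D0: 2-byte lead, need 1 cont bytes. acc=0x10
Byte[1]=AC: continuation. acc=(acc<<6)|0x2C=0x42C
Completed: cp=U+042C (starts at byte 0)
Byte[2]=55: 1-byte ASCII. cp=U+0055
Byte[3]=FB: INVALID lead byte (not 0xxx/110x/1110/11110)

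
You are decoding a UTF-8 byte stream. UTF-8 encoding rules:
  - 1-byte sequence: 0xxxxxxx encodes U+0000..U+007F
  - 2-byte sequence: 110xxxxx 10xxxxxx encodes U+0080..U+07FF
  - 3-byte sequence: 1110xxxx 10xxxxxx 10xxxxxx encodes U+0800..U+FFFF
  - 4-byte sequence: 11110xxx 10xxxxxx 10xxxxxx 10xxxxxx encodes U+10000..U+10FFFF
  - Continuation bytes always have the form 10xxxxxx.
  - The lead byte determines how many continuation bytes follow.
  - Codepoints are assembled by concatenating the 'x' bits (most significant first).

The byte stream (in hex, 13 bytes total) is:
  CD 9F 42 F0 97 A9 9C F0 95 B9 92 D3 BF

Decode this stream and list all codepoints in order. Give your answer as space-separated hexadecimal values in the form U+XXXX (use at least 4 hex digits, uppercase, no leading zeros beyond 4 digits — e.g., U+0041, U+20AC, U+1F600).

Answer: U+035F U+0042 U+17A5C U+15E52 U+04FF

Derivation:
Byte[0]=CD: 2-byte lead, need 1 cont bytes. acc=0xD
Byte[1]=9F: continuation. acc=(acc<<6)|0x1F=0x35F
Completed: cp=U+035F (starts at byte 0)
Byte[2]=42: 1-byte ASCII. cp=U+0042
Byte[3]=F0: 4-byte lead, need 3 cont bytes. acc=0x0
Byte[4]=97: continuation. acc=(acc<<6)|0x17=0x17
Byte[5]=A9: continuation. acc=(acc<<6)|0x29=0x5E9
Byte[6]=9C: continuation. acc=(acc<<6)|0x1C=0x17A5C
Completed: cp=U+17A5C (starts at byte 3)
Byte[7]=F0: 4-byte lead, need 3 cont bytes. acc=0x0
Byte[8]=95: continuation. acc=(acc<<6)|0x15=0x15
Byte[9]=B9: continuation. acc=(acc<<6)|0x39=0x579
Byte[10]=92: continuation. acc=(acc<<6)|0x12=0x15E52
Completed: cp=U+15E52 (starts at byte 7)
Byte[11]=D3: 2-byte lead, need 1 cont bytes. acc=0x13
Byte[12]=BF: continuation. acc=(acc<<6)|0x3F=0x4FF
Completed: cp=U+04FF (starts at byte 11)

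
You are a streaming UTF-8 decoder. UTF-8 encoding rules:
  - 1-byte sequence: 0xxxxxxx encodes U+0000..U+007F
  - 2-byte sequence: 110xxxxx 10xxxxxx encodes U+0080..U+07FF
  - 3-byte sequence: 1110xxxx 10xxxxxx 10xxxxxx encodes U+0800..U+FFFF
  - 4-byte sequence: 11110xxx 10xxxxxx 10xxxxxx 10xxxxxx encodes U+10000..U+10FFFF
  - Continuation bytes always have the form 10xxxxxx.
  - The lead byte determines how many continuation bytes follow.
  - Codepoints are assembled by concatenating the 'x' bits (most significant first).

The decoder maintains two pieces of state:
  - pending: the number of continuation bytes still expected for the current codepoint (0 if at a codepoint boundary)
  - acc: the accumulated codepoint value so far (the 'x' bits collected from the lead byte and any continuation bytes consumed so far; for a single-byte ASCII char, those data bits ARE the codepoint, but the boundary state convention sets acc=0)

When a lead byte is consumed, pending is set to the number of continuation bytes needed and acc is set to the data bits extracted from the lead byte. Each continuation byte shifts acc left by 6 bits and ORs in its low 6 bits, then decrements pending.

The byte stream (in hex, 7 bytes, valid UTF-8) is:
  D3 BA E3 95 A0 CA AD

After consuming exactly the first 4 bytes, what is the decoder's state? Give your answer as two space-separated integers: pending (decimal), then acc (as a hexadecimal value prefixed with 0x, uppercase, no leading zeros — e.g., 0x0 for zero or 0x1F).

Byte[0]=D3: 2-byte lead. pending=1, acc=0x13
Byte[1]=BA: continuation. acc=(acc<<6)|0x3A=0x4FA, pending=0
Byte[2]=E3: 3-byte lead. pending=2, acc=0x3
Byte[3]=95: continuation. acc=(acc<<6)|0x15=0xD5, pending=1

Answer: 1 0xD5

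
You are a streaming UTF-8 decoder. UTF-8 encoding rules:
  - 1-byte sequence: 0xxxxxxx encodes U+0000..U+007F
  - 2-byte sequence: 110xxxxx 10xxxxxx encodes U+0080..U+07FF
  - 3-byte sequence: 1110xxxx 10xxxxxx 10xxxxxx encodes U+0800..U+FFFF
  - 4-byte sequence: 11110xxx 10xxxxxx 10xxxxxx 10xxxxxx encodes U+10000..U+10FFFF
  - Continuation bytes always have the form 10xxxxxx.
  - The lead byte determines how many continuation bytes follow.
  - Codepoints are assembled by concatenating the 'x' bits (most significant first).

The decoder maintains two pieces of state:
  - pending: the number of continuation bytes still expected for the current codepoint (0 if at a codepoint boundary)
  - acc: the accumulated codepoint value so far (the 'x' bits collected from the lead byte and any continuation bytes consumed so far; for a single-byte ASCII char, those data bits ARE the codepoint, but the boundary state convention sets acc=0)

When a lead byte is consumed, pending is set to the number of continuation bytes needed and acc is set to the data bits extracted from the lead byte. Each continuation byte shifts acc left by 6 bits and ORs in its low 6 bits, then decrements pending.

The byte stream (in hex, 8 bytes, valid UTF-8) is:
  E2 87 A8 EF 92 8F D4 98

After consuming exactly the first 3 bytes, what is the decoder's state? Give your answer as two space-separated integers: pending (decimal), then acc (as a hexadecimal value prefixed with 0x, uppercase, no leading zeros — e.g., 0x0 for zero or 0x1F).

Byte[0]=E2: 3-byte lead. pending=2, acc=0x2
Byte[1]=87: continuation. acc=(acc<<6)|0x07=0x87, pending=1
Byte[2]=A8: continuation. acc=(acc<<6)|0x28=0x21E8, pending=0

Answer: 0 0x21E8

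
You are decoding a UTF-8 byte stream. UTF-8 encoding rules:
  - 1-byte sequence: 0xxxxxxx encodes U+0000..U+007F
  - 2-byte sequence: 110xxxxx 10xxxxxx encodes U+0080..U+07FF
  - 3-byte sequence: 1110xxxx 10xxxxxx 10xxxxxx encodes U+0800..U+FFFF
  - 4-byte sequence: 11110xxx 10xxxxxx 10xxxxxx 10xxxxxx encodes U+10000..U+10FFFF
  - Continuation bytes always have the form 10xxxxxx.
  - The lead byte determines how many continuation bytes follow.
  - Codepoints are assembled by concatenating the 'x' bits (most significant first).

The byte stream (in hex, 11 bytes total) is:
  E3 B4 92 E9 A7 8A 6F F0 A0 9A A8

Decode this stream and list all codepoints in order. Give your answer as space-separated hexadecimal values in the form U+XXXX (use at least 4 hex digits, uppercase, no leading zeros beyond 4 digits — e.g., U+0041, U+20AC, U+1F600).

Answer: U+3D12 U+99CA U+006F U+206A8

Derivation:
Byte[0]=E3: 3-byte lead, need 2 cont bytes. acc=0x3
Byte[1]=B4: continuation. acc=(acc<<6)|0x34=0xF4
Byte[2]=92: continuation. acc=(acc<<6)|0x12=0x3D12
Completed: cp=U+3D12 (starts at byte 0)
Byte[3]=E9: 3-byte lead, need 2 cont bytes. acc=0x9
Byte[4]=A7: continuation. acc=(acc<<6)|0x27=0x267
Byte[5]=8A: continuation. acc=(acc<<6)|0x0A=0x99CA
Completed: cp=U+99CA (starts at byte 3)
Byte[6]=6F: 1-byte ASCII. cp=U+006F
Byte[7]=F0: 4-byte lead, need 3 cont bytes. acc=0x0
Byte[8]=A0: continuation. acc=(acc<<6)|0x20=0x20
Byte[9]=9A: continuation. acc=(acc<<6)|0x1A=0x81A
Byte[10]=A8: continuation. acc=(acc<<6)|0x28=0x206A8
Completed: cp=U+206A8 (starts at byte 7)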